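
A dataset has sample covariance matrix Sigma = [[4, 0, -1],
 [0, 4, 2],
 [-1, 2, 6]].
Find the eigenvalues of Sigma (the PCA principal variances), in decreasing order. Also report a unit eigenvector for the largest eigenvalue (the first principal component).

Step 1 — characteristic polynomial p(λ) = det(λI - Sigma) = λ³ - tr·λ² + c_1·λ - det, where tr = trace, c_1 = sum of the principal 2×2 minors, det = det(Sigma):
  tr = 4 + 4 + 6 = 14,
  c_1 = (4·4 - (0)²) + (4·6 - (-1)²) + (4·6 - (2)²) = 16 + 23 + 20 = 59,
  det = 4·(4·6 - (2)²) - (0)·((0)·6 - (2)·(-1)) + (-1)·((0)·(2) - 4·(-1)) = 4·(20) - (0)·(2) + (-1)·(4) = 76.
  So p(λ) = λ³ - 14λ² + 59λ - 76.
Step 2 — look for an integer root (rational root theorem: any rational root is an integer divisor of 76). Testing λ = 4:
  p(4) = 64 - 224 + 236 - 76 = 0  ✓
  Dividing out (λ - 4): p(λ) = (λ - 4)(λ² - 10λ + 19).
Step 3 — remaining eigenvalues from the quadratic λ² - 10λ + 19 = 0:
  Δ = 10² - 4·19 = 100 - 76 = 24,  λ = (10 ± √24)/2 = (10 ± 4.899)/2 ≈ 7.4495 or 2.5505.
  Sorted: λ_1 = 7.4495,  λ_2 = 4,  λ_3 = 2.5505  (check: sum = 14 = tr ✓).

Step 4 — unit eigenvector for λ_1 ≈ 7.4495: v spans the null space of (Sigma - λ_1 I), whose rows are
  r_1 = (-3.4495, 0, -1),  r_2 = (0, -3.4495, 2),  r_3 = (-1, 2, -1.4495).
  v is orthogonal to every row, so take v ∝ r_1 × r_2 = ((0)·(2) - (-1)·(-3.4495), (-1)·(0) - (-3.4495)·(2), (-3.4495)·(-3.4495) - (0)·(0)) ≈ (-3.4495, 6.899, 11.899).
  Rescale (multiply by -1 so the first nonzero entry is positive): u = (3.4495, -6.899, -11.899).
  ||u|| = √((3.4495)² + (-6.899)² + (-11.899)²) = √(201.0806) ≈ 14.1803,  v_1 = u/||u|| ≈ (0.2433, -0.4865, -0.8391) (||v_1|| = 1).

λ_1 = 7.4495,  λ_2 = 4,  λ_3 = 2.5505;  v_1 ≈ (0.2433, -0.4865, -0.8391)


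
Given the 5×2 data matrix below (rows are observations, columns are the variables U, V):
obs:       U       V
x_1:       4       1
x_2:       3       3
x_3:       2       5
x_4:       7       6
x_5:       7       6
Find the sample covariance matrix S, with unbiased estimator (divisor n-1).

Step 1 — column means:
  mean(U) = (4 + 3 + 2 + 7 + 7) / 5 = 23/5 = 4.6
  mean(V) = (1 + 3 + 5 + 6 + 6) / 5 = 21/5 = 4.2

Step 2 — sample covariance S[i,j] = (1/(n-1)) · Σ_k (x_{k,i} - mean_i) · (x_{k,j} - mean_j), with n-1 = 4.
  S[U,U] = ((-0.6)·(-0.6) + (-1.6)·(-1.6) + (-2.6)·(-2.6) + (2.4)·(2.4) + (2.4)·(2.4)) / 4 = 21.2/4 = 5.3
  S[U,V] = ((-0.6)·(-3.2) + (-1.6)·(-1.2) + (-2.6)·(0.8) + (2.4)·(1.8) + (2.4)·(1.8)) / 4 = 10.4/4 = 2.6
  S[V,V] = ((-3.2)·(-3.2) + (-1.2)·(-1.2) + (0.8)·(0.8) + (1.8)·(1.8) + (1.8)·(1.8)) / 4 = 18.8/4 = 4.7

S is symmetric (S[j,i] = S[i,j]). Assembling:

S = [[5.3, 2.6],
 [2.6, 4.7]]


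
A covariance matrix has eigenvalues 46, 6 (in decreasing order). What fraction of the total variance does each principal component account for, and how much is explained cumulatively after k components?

Step 1 — total variance = trace(Sigma) = Σ λ_i = 46 + 6 = 52.

Step 2 — fraction explained by component i = λ_i / Σ λ:
  PC1: 46/52 = 0.8846
  PC2: 6/52 = 0.1154

Step 3 — cumulative fraction after k components = (λ_1 + ... + λ_k) / Σ λ:
  k = 1: 46/52 = 0.8846
  k = 2: (46 + 6)/52 = 52/52 = 1

Summary (fraction, with percent):

explained: PC1 0.8846 (88.46%), PC2 0.1154 (11.54%);  cumulative: 0.8846, 1


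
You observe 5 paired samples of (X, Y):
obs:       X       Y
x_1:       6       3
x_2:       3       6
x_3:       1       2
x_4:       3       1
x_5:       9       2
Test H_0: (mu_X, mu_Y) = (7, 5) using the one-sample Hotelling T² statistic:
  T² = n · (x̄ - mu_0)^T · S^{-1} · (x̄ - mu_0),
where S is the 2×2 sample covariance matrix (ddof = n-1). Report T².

Step 1 — sample mean vector:
  mean(X) = (6 + 3 + 1 + 3 + 9) / 5 = 22/5 = 4.4
  mean(Y) = (3 + 6 + 2 + 1 + 2) / 5 = 14/5 = 2.8
  x̄ = (4.4, 2.8),  deviation x̄ - mu_0 = (4.4, 2.8) - (7, 5) = (-2.6, -2.2).

Step 2 — sample covariance matrix, S[i,j] = (1/(n-1)) · Σ_k (x_{k,i} - mean_i) · (x_{k,j} - mean_j), divisor n-1 = 4:
  S[X,X] = ((1.6)·(1.6) + (-1.4)·(-1.4) + (-3.4)·(-3.4) + (-1.4)·(-1.4) + (4.6)·(4.6)) / 4 = 39.2/4 = 9.8
  S[X,Y] = ((1.6)·(0.2) + (-1.4)·(3.2) + (-3.4)·(-0.8) + (-1.4)·(-1.8) + (4.6)·(-0.8)) / 4 = -2.6/4 = -0.65
  S[Y,Y] = ((0.2)·(0.2) + (3.2)·(3.2) + (-0.8)·(-0.8) + (-1.8)·(-1.8) + (-0.8)·(-0.8)) / 4 = 14.8/4 = 3.7
  S = [[9.8, -0.65],
 [-0.65, 3.7]].

Step 3 — invert S. det(S) = 9.8·3.7 - (-0.65)² = 35.8375.
  S^{-1} = (1/det) · [[d, -b], [-b, a]] = [[0.1032, 0.0181],
 [0.0181, 0.2735]].

Step 4 — quadratic form (x̄ - mu_0)^T · S^{-1} · (x̄ - mu_0):
  S^{-1} · (x̄ - mu_0) = (-0.3083, -0.6488),
  (x̄ - mu_0)^T · [...] = (-2.6)·(-0.3083) + (-2.2)·(-0.6488) = 2.229.

Step 5 — scale by n: T² = 5 · 2.229 = 11.1448.

T² ≈ 11.1448


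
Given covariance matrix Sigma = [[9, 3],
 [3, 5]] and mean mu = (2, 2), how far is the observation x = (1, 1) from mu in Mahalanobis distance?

Step 1 — centre the observation: (x - mu) = (-1, -1).

Step 2 — invert Sigma. det(Sigma) = 9·5 - (3)² = 36.
  Sigma^{-1} = (1/det) · [[d, -b], [-b, a]] = [[0.1389, -0.0833],
 [-0.0833, 0.25]].

Step 3 — form the quadratic (x - mu)^T · Sigma^{-1} · (x - mu):
  Sigma^{-1} · (x - mu) = (-0.0556, -0.1667).
  (x - mu)^T · [Sigma^{-1} · (x - mu)] = (-1)·(-0.0556) + (-1)·(-0.1667) = 0.2222.

Step 4 — take square root: d = √(0.2222) ≈ 0.4714.

d(x, mu) = √(0.2222) ≈ 0.4714


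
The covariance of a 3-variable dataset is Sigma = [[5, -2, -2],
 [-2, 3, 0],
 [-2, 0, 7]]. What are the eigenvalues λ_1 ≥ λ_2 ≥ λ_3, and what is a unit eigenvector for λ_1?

Step 1 — characteristic polynomial p(λ) = det(λI - Sigma) = λ³ - tr·λ² + c_1·λ - det, where tr = trace, c_1 = sum of the principal 2×2 minors, det = det(Sigma):
  tr = 5 + 3 + 7 = 15,
  c_1 = (5·3 - (-2)²) + (5·7 - (-2)²) + (3·7 - (0)²) = 11 + 31 + 21 = 63,
  det = 5·(3·7 - (0)²) - (-2)·((-2)·7 - (0)·(-2)) + (-2)·((-2)·(0) - 3·(-2)) = 5·(21) - (-2)·(-14) + (-2)·(6) = 65.
  So p(λ) = λ³ - 15λ² + 63λ - 65.
Step 2 — look for an integer root (rational root theorem: any rational root is an integer divisor of 65). Testing λ = 5:
  p(5) = 125 - 375 + 315 - 65 = 0  ✓
  Dividing out (λ - 5): p(λ) = (λ - 5)(λ² - 10λ + 13).
Step 3 — remaining eigenvalues from the quadratic λ² - 10λ + 13 = 0:
  Δ = 10² - 4·13 = 100 - 52 = 48,  λ = (10 ± √48)/2 = (10 ± 6.9282)/2 ≈ 8.4641 or 1.5359.
  Sorted: λ_1 = 8.4641,  λ_2 = 5,  λ_3 = 1.5359  (check: sum = 15 = tr ✓).

Step 4 — unit eigenvector for λ_1 ≈ 8.4641: v spans the null space of (Sigma - λ_1 I), whose rows are
  r_1 = (-3.4641, -2, -2),  r_2 = (-2, -5.4641, 0),  r_3 = (-2, 0, -1.4641).
  v is orthogonal to every row, so take v ∝ r_1 × r_2 = ((-2)·(0) - (-2)·(-5.4641), (-2)·(-2) - (-3.4641)·(0), (-3.4641)·(-5.4641) - (-2)·(-2)) ≈ (-10.9282, 4, 14.9282).
  Rescale (multiply by -1 so the first nonzero entry is positive): u = (10.9282, -4, -14.9282).
  ||u|| = √((10.9282)² + (-4)² + (-14.9282)²) = √(358.2769) ≈ 18.9282,  v_1 = u/||u|| ≈ (0.5774, -0.2113, -0.7887) (||v_1|| = 1).

λ_1 = 8.4641,  λ_2 = 5,  λ_3 = 1.5359;  v_1 ≈ (0.5774, -0.2113, -0.7887)


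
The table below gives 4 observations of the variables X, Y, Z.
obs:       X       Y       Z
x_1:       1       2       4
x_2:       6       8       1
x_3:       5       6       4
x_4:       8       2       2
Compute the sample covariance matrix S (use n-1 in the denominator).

Step 1 — column means:
  mean(X) = (1 + 6 + 5 + 8) / 4 = 20/4 = 5
  mean(Y) = (2 + 8 + 6 + 2) / 4 = 18/4 = 4.5
  mean(Z) = (4 + 1 + 4 + 2) / 4 = 11/4 = 2.75

Step 2 — sample covariance S[i,j] = (1/(n-1)) · Σ_k (x_{k,i} - mean_i) · (x_{k,j} - mean_j), with n-1 = 3.
  S[X,X] = ((-4)·(-4) + (1)·(1) + (0)·(0) + (3)·(3)) / 3 = 26/3 = 8.6667
  S[X,Y] = ((-4)·(-2.5) + (1)·(3.5) + (0)·(1.5) + (3)·(-2.5)) / 3 = 6/3 = 2
  S[X,Z] = ((-4)·(1.25) + (1)·(-1.75) + (0)·(1.25) + (3)·(-0.75)) / 3 = -9/3 = -3
  S[Y,Y] = ((-2.5)·(-2.5) + (3.5)·(3.5) + (1.5)·(1.5) + (-2.5)·(-2.5)) / 3 = 27/3 = 9
  S[Y,Z] = ((-2.5)·(1.25) + (3.5)·(-1.75) + (1.5)·(1.25) + (-2.5)·(-0.75)) / 3 = -5.5/3 = -1.8333
  S[Z,Z] = ((1.25)·(1.25) + (-1.75)·(-1.75) + (1.25)·(1.25) + (-0.75)·(-0.75)) / 3 = 6.75/3 = 2.25

S is symmetric (S[j,i] = S[i,j]). Assembling:

S = [[8.6667, 2, -3],
 [2, 9, -1.8333],
 [-3, -1.8333, 2.25]]


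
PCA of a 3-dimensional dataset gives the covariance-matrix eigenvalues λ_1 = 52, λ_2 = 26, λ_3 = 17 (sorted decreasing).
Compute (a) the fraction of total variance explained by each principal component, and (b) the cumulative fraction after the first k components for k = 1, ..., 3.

Step 1 — total variance = trace(Sigma) = Σ λ_i = 52 + 26 + 17 = 95.

Step 2 — fraction explained by component i = λ_i / Σ λ:
  PC1: 52/95 = 0.5474
  PC2: 26/95 = 0.2737
  PC3: 17/95 = 0.1789

Step 3 — cumulative fraction after k components = (λ_1 + ... + λ_k) / Σ λ:
  k = 1: 52/95 = 0.5474
  k = 2: (52 + 26)/95 = 78/95 = 0.8211
  k = 3: (52 + 26 + 17)/95 = 95/95 = 1

Summary (fraction, with percent):

explained: PC1 0.5474 (54.74%), PC2 0.2737 (27.37%), PC3 0.1789 (17.89%);  cumulative: 0.5474, 0.8211, 1


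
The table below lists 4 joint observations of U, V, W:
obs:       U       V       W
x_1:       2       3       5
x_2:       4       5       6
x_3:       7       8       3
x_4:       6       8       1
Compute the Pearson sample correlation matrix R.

Step 1 — column means:
  mean(U) = (2 + 4 + 7 + 6) / 4 = 19/4 = 4.75
  mean(V) = (3 + 5 + 8 + 8) / 4 = 24/4 = 6
  mean(W) = (5 + 6 + 3 + 1) / 4 = 15/4 = 3.75

Step 2 — sample variances and covariances s[i,j] = (1/(n-1)) · Σ_k (x_{k,i} - mean_i) · (x_{k,j} - mean_j), with n-1 = 3:
  s[U,U] = ((-2.75)·(-2.75) + (-0.75)·(-0.75) + (2.25)·(2.25) + (1.25)·(1.25)) / 3 = 14.75/3 = 4.9167
  s[U,V] = ((-2.75)·(-3) + (-0.75)·(-1) + (2.25)·(2) + (1.25)·(2)) / 3 = 16/3 = 5.3333
  s[U,W] = ((-2.75)·(1.25) + (-0.75)·(2.25) + (2.25)·(-0.75) + (1.25)·(-2.75)) / 3 = -10.25/3 = -3.4167
  s[V,V] = ((-3)·(-3) + (-1)·(-1) + (2)·(2) + (2)·(2)) / 3 = 18/3 = 6
  s[V,W] = ((-3)·(1.25) + (-1)·(2.25) + (2)·(-0.75) + (2)·(-2.75)) / 3 = -13/3 = -4.3333
  s[W,W] = ((1.25)·(1.25) + (2.25)·(2.25) + (-0.75)·(-0.75) + (-2.75)·(-2.75)) / 3 = 14.75/3 = 4.9167
  Sample standard deviations s_i = √(s[i,i]):
  s(U) = √(4.9167) = 2.2174
  s(V) = √(6) = 2.4495
  s(W) = √(4.9167) = 2.2174

Step 3 — r_{ij} = s_{ij} / (s_i · s_j):
  r[U,U] = 1 (diagonal).
  r[U,V] = 5.3333 / (2.2174 · 2.4495) = 5.3333 / 5.4314 = 0.9819
  r[U,W] = -3.4167 / (2.2174 · 2.2174) = -3.4167 / 4.9167 = -0.6949
  r[V,V] = 1 (diagonal).
  r[V,W] = -4.3333 / (2.4495 · 2.2174) = -4.3333 / 5.4314 = -0.7978
  r[W,W] = 1 (diagonal).

R is symmetric with unit diagonal. Assembling:

R = [[1, 0.9819, -0.6949],
 [0.9819, 1, -0.7978],
 [-0.6949, -0.7978, 1]]


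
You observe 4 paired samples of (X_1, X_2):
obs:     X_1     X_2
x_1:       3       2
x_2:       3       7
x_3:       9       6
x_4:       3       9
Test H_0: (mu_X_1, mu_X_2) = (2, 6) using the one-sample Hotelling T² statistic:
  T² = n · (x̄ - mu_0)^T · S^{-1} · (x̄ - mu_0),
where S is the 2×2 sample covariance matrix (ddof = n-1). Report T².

Step 1 — sample mean vector:
  mean(X_1) = (3 + 3 + 9 + 3) / 4 = 18/4 = 4.5
  mean(X_2) = (2 + 7 + 6 + 9) / 4 = 24/4 = 6
  x̄ = (4.5, 6),  deviation x̄ - mu_0 = (4.5, 6) - (2, 6) = (2.5, 0).

Step 2 — sample covariance matrix, S[i,j] = (1/(n-1)) · Σ_k (x_{k,i} - mean_i) · (x_{k,j} - mean_j), divisor n-1 = 3:
  S[X_1,X_1] = ((-1.5)·(-1.5) + (-1.5)·(-1.5) + (4.5)·(4.5) + (-1.5)·(-1.5)) / 3 = 27/3 = 9
  S[X_1,X_2] = ((-1.5)·(-4) + (-1.5)·(1) + (4.5)·(0) + (-1.5)·(3)) / 3 = 0/3 = 0
  S[X_2,X_2] = ((-4)·(-4) + (1)·(1) + (0)·(0) + (3)·(3)) / 3 = 26/3 = 8.6667
  S = [[9, 0],
 [0, 8.6667]].

Step 3 — invert S. det(S) = 9·8.6667 - (0)² = 78.
  S^{-1} = (1/det) · [[d, -b], [-b, a]] = [[0.1111, 0],
 [0, 0.1154]].

Step 4 — quadratic form (x̄ - mu_0)^T · S^{-1} · (x̄ - mu_0):
  S^{-1} · (x̄ - mu_0) = (0.2778, 0),
  (x̄ - mu_0)^T · [...] = (2.5)·(0.2778) + (0)·(0) = 0.6944.

Step 5 — scale by n: T² = 4 · 0.6944 = 2.7778.

T² ≈ 2.7778


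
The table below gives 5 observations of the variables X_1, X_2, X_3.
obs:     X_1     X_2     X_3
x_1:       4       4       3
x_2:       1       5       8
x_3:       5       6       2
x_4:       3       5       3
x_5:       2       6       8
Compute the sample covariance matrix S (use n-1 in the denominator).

Step 1 — column means:
  mean(X_1) = (4 + 1 + 5 + 3 + 2) / 5 = 15/5 = 3
  mean(X_2) = (4 + 5 + 6 + 5 + 6) / 5 = 26/5 = 5.2
  mean(X_3) = (3 + 8 + 2 + 3 + 8) / 5 = 24/5 = 4.8

Step 2 — sample covariance S[i,j] = (1/(n-1)) · Σ_k (x_{k,i} - mean_i) · (x_{k,j} - mean_j), with n-1 = 4.
  S[X_1,X_1] = ((1)·(1) + (-2)·(-2) + (2)·(2) + (0)·(0) + (-1)·(-1)) / 4 = 10/4 = 2.5
  S[X_1,X_2] = ((1)·(-1.2) + (-2)·(-0.2) + (2)·(0.8) + (0)·(-0.2) + (-1)·(0.8)) / 4 = 0/4 = 0
  S[X_1,X_3] = ((1)·(-1.8) + (-2)·(3.2) + (2)·(-2.8) + (0)·(-1.8) + (-1)·(3.2)) / 4 = -17/4 = -4.25
  S[X_2,X_2] = ((-1.2)·(-1.2) + (-0.2)·(-0.2) + (0.8)·(0.8) + (-0.2)·(-0.2) + (0.8)·(0.8)) / 4 = 2.8/4 = 0.7
  S[X_2,X_3] = ((-1.2)·(-1.8) + (-0.2)·(3.2) + (0.8)·(-2.8) + (-0.2)·(-1.8) + (0.8)·(3.2)) / 4 = 2.2/4 = 0.55
  S[X_3,X_3] = ((-1.8)·(-1.8) + (3.2)·(3.2) + (-2.8)·(-2.8) + (-1.8)·(-1.8) + (3.2)·(3.2)) / 4 = 34.8/4 = 8.7

S is symmetric (S[j,i] = S[i,j]). Assembling:

S = [[2.5, 0, -4.25],
 [0, 0.7, 0.55],
 [-4.25, 0.55, 8.7]]


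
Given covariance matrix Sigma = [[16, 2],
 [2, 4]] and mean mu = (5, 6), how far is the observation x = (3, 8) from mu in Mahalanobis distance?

Step 1 — centre the observation: (x - mu) = (-2, 2).

Step 2 — invert Sigma. det(Sigma) = 16·4 - (2)² = 60.
  Sigma^{-1} = (1/det) · [[d, -b], [-b, a]] = [[0.0667, -0.0333],
 [-0.0333, 0.2667]].

Step 3 — form the quadratic (x - mu)^T · Sigma^{-1} · (x - mu):
  Sigma^{-1} · (x - mu) = (-0.2, 0.6).
  (x - mu)^T · [Sigma^{-1} · (x - mu)] = (-2)·(-0.2) + (2)·(0.6) = 1.6.

Step 4 — take square root: d = √(1.6) ≈ 1.2649.

d(x, mu) = √(1.6) ≈ 1.2649


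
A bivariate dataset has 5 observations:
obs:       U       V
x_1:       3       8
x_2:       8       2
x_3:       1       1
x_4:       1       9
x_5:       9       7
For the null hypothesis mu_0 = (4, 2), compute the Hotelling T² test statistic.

Step 1 — sample mean vector:
  mean(U) = (3 + 8 + 1 + 1 + 9) / 5 = 22/5 = 4.4
  mean(V) = (8 + 2 + 1 + 9 + 7) / 5 = 27/5 = 5.4
  x̄ = (4.4, 5.4),  deviation x̄ - mu_0 = (4.4, 5.4) - (4, 2) = (0.4, 3.4).

Step 2 — sample covariance matrix, S[i,j] = (1/(n-1)) · Σ_k (x_{k,i} - mean_i) · (x_{k,j} - mean_j), divisor n-1 = 4:
  S[U,U] = ((-1.4)·(-1.4) + (3.6)·(3.6) + (-3.4)·(-3.4) + (-3.4)·(-3.4) + (4.6)·(4.6)) / 4 = 59.2/4 = 14.8
  S[U,V] = ((-1.4)·(2.6) + (3.6)·(-3.4) + (-3.4)·(-4.4) + (-3.4)·(3.6) + (4.6)·(1.6)) / 4 = -5.8/4 = -1.45
  S[V,V] = ((2.6)·(2.6) + (-3.4)·(-3.4) + (-4.4)·(-4.4) + (3.6)·(3.6) + (1.6)·(1.6)) / 4 = 53.2/4 = 13.3
  S = [[14.8, -1.45],
 [-1.45, 13.3]].

Step 3 — invert S. det(S) = 14.8·13.3 - (-1.45)² = 194.7375.
  S^{-1} = (1/det) · [[d, -b], [-b, a]] = [[0.0683, 0.0074],
 [0.0074, 0.076]].

Step 4 — quadratic form (x̄ - mu_0)^T · S^{-1} · (x̄ - mu_0):
  S^{-1} · (x̄ - mu_0) = (0.0526, 0.2614),
  (x̄ - mu_0)^T · [...] = (0.4)·(0.0526) + (3.4)·(0.2614) = 0.9097.

Step 5 — scale by n: T² = 5 · 0.9097 = 4.5487.

T² ≈ 4.5487


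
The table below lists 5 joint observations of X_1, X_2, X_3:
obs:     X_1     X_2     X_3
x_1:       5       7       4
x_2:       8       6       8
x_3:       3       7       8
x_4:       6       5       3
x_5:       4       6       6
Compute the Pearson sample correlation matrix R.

Step 1 — column means:
  mean(X_1) = (5 + 8 + 3 + 6 + 4) / 5 = 26/5 = 5.2
  mean(X_2) = (7 + 6 + 7 + 5 + 6) / 5 = 31/5 = 6.2
  mean(X_3) = (4 + 8 + 8 + 3 + 6) / 5 = 29/5 = 5.8

Step 2 — sample variances and covariances s[i,j] = (1/(n-1)) · Σ_k (x_{k,i} - mean_i) · (x_{k,j} - mean_j), with n-1 = 4:
  s[X_1,X_1] = ((-0.2)·(-0.2) + (2.8)·(2.8) + (-2.2)·(-2.2) + (0.8)·(0.8) + (-1.2)·(-1.2)) / 4 = 14.8/4 = 3.7
  s[X_1,X_2] = ((-0.2)·(0.8) + (2.8)·(-0.2) + (-2.2)·(0.8) + (0.8)·(-1.2) + (-1.2)·(-0.2)) / 4 = -3.2/4 = -0.8
  s[X_1,X_3] = ((-0.2)·(-1.8) + (2.8)·(2.2) + (-2.2)·(2.2) + (0.8)·(-2.8) + (-1.2)·(0.2)) / 4 = -0.8/4 = -0.2
  s[X_2,X_2] = ((0.8)·(0.8) + (-0.2)·(-0.2) + (0.8)·(0.8) + (-1.2)·(-1.2) + (-0.2)·(-0.2)) / 4 = 2.8/4 = 0.7
  s[X_2,X_3] = ((0.8)·(-1.8) + (-0.2)·(2.2) + (0.8)·(2.2) + (-1.2)·(-2.8) + (-0.2)·(0.2)) / 4 = 3.2/4 = 0.8
  s[X_3,X_3] = ((-1.8)·(-1.8) + (2.2)·(2.2) + (2.2)·(2.2) + (-2.8)·(-2.8) + (0.2)·(0.2)) / 4 = 20.8/4 = 5.2
  Sample standard deviations s_i = √(s[i,i]):
  s(X_1) = √(3.7) = 1.9235
  s(X_2) = √(0.7) = 0.8367
  s(X_3) = √(5.2) = 2.2804

Step 3 — r_{ij} = s_{ij} / (s_i · s_j):
  r[X_1,X_1] = 1 (diagonal).
  r[X_1,X_2] = -0.8 / (1.9235 · 0.8367) = -0.8 / 1.6093 = -0.4971
  r[X_1,X_3] = -0.2 / (1.9235 · 2.2804) = -0.2 / 4.3863 = -0.0456
  r[X_2,X_2] = 1 (diagonal).
  r[X_2,X_3] = 0.8 / (0.8367 · 2.2804) = 0.8 / 1.9079 = 0.4193
  r[X_3,X_3] = 1 (diagonal).

R is symmetric with unit diagonal. Assembling:

R = [[1, -0.4971, -0.0456],
 [-0.4971, 1, 0.4193],
 [-0.0456, 0.4193, 1]]


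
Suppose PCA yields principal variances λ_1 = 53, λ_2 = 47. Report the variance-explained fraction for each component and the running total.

Step 1 — total variance = trace(Sigma) = Σ λ_i = 53 + 47 = 100.

Step 2 — fraction explained by component i = λ_i / Σ λ:
  PC1: 53/100 = 0.53
  PC2: 47/100 = 0.47

Step 3 — cumulative fraction after k components = (λ_1 + ... + λ_k) / Σ λ:
  k = 1: 53/100 = 0.53
  k = 2: (53 + 47)/100 = 100/100 = 1

Summary (fraction, with percent):

explained: PC1 0.53 (53%), PC2 0.47 (47%);  cumulative: 0.53, 1


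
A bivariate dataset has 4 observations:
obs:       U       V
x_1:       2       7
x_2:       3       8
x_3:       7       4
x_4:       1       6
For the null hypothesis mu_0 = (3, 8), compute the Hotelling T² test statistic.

Step 1 — sample mean vector:
  mean(U) = (2 + 3 + 7 + 1) / 4 = 13/4 = 3.25
  mean(V) = (7 + 8 + 4 + 6) / 4 = 25/4 = 6.25
  x̄ = (3.25, 6.25),  deviation x̄ - mu_0 = (3.25, 6.25) - (3, 8) = (0.25, -1.75).

Step 2 — sample covariance matrix, S[i,j] = (1/(n-1)) · Σ_k (x_{k,i} - mean_i) · (x_{k,j} - mean_j), divisor n-1 = 3:
  S[U,U] = ((-1.25)·(-1.25) + (-0.25)·(-0.25) + (3.75)·(3.75) + (-2.25)·(-2.25)) / 3 = 20.75/3 = 6.9167
  S[U,V] = ((-1.25)·(0.75) + (-0.25)·(1.75) + (3.75)·(-2.25) + (-2.25)·(-0.25)) / 3 = -9.25/3 = -3.0833
  S[V,V] = ((0.75)·(0.75) + (1.75)·(1.75) + (-2.25)·(-2.25) + (-0.25)·(-0.25)) / 3 = 8.75/3 = 2.9167
  S = [[6.9167, -3.0833],
 [-3.0833, 2.9167]].

Step 3 — invert S. det(S) = 6.9167·2.9167 - (-3.0833)² = 10.6667.
  S^{-1} = (1/det) · [[d, -b], [-b, a]] = [[0.2734, 0.2891],
 [0.2891, 0.6484]].

Step 4 — quadratic form (x̄ - mu_0)^T · S^{-1} · (x̄ - mu_0):
  S^{-1} · (x̄ - mu_0) = (-0.4375, -1.0625),
  (x̄ - mu_0)^T · [...] = (0.25)·(-0.4375) + (-1.75)·(-1.0625) = 1.75.

Step 5 — scale by n: T² = 4 · 1.75 = 7.

T² ≈ 7


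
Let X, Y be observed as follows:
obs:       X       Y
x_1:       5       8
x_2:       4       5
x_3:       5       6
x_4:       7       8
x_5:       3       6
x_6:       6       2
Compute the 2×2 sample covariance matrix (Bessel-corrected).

Step 1 — column means:
  mean(X) = (5 + 4 + 5 + 7 + 3 + 6) / 6 = 30/6 = 5
  mean(Y) = (8 + 5 + 6 + 8 + 6 + 2) / 6 = 35/6 = 5.8333

Step 2 — sample covariance S[i,j] = (1/(n-1)) · Σ_k (x_{k,i} - mean_i) · (x_{k,j} - mean_j), with n-1 = 5.
  S[X,X] = ((0)·(0) + (-1)·(-1) + (0)·(0) + (2)·(2) + (-2)·(-2) + (1)·(1)) / 5 = 10/5 = 2
  S[X,Y] = ((0)·(2.1667) + (-1)·(-0.8333) + (0)·(0.1667) + (2)·(2.1667) + (-2)·(0.1667) + (1)·(-3.8333)) / 5 = 1/5 = 0.2
  S[Y,Y] = ((2.1667)·(2.1667) + (-0.8333)·(-0.8333) + (0.1667)·(0.1667) + (2.1667)·(2.1667) + (0.1667)·(0.1667) + (-3.8333)·(-3.8333)) / 5 = 24.8333/5 = 4.9667

S is symmetric (S[j,i] = S[i,j]). Assembling:

S = [[2, 0.2],
 [0.2, 4.9667]]


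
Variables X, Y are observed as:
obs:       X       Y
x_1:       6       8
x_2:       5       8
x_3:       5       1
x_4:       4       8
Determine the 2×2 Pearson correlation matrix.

Step 1 — column means:
  mean(X) = (6 + 5 + 5 + 4) / 4 = 20/4 = 5
  mean(Y) = (8 + 8 + 1 + 8) / 4 = 25/4 = 6.25

Step 2 — sample variances and covariances s[i,j] = (1/(n-1)) · Σ_k (x_{k,i} - mean_i) · (x_{k,j} - mean_j), with n-1 = 3:
  s[X,X] = ((1)·(1) + (0)·(0) + (0)·(0) + (-1)·(-1)) / 3 = 2/3 = 0.6667
  s[X,Y] = ((1)·(1.75) + (0)·(1.75) + (0)·(-5.25) + (-1)·(1.75)) / 3 = 0/3 = 0
  s[Y,Y] = ((1.75)·(1.75) + (1.75)·(1.75) + (-5.25)·(-5.25) + (1.75)·(1.75)) / 3 = 36.75/3 = 12.25
  Sample standard deviations s_i = √(s[i,i]):
  s(X) = √(0.6667) = 0.8165
  s(Y) = √(12.25) = 3.5

Step 3 — r_{ij} = s_{ij} / (s_i · s_j):
  r[X,X] = 1 (diagonal).
  r[X,Y] = 0 / (0.8165 · 3.5) = 0 / 2.8577 = 0
  r[Y,Y] = 1 (diagonal).

R is symmetric with unit diagonal. Assembling:

R = [[1, 0],
 [0, 1]]


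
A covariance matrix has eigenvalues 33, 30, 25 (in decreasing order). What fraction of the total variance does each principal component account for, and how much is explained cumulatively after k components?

Step 1 — total variance = trace(Sigma) = Σ λ_i = 33 + 30 + 25 = 88.

Step 2 — fraction explained by component i = λ_i / Σ λ:
  PC1: 33/88 = 0.375
  PC2: 30/88 = 0.3409
  PC3: 25/88 = 0.2841

Step 3 — cumulative fraction after k components = (λ_1 + ... + λ_k) / Σ λ:
  k = 1: 33/88 = 0.375
  k = 2: (33 + 30)/88 = 63/88 = 0.7159
  k = 3: (33 + 30 + 25)/88 = 88/88 = 1

Summary (fraction, with percent):

explained: PC1 0.375 (37.5%), PC2 0.3409 (34.09%), PC3 0.2841 (28.41%);  cumulative: 0.375, 0.7159, 1


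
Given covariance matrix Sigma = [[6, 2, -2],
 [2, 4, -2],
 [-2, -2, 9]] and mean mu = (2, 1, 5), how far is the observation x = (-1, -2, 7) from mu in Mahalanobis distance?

Step 1 — centre the observation: (x - mu) = (-3, -3, 2).

Step 2 — invert Sigma (cofactor / det for 3×3, or solve directly):
  Sigma^{-1} = [[0.2051, -0.0897, 0.0256],
 [-0.0897, 0.3205, 0.0513],
 [0.0256, 0.0513, 0.1282]].

Step 3 — form the quadratic (x - mu)^T · Sigma^{-1} · (x - mu):
  Sigma^{-1} · (x - mu) = (-0.2949, -0.5897, 0.0256).
  (x - mu)^T · [Sigma^{-1} · (x - mu)] = (-3)·(-0.2949) + (-3)·(-0.5897) + (2)·(0.0256) = 2.7051.

Step 4 — take square root: d = √(2.7051) ≈ 1.6447.

d(x, mu) = √(2.7051) ≈ 1.6447


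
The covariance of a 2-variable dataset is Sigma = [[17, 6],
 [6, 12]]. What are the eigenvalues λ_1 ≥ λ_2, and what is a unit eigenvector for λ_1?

Step 1 — characteristic polynomial of 2×2 Sigma:
  det(Sigma - λI) = λ² - trace · λ + det = 0.
  trace = 17 + 12 = 29, det = 17·12 - (6)² = 168.
Step 2 — discriminant:
  Δ = trace² - 4·det = 841 - 672 = 169.
Step 3 — eigenvalues:
  λ = (trace ± √Δ)/2 = (29 ± 13)/2,
  λ_1 = 21,  λ_2 = 8.

Step 4 — unit eigenvector for λ_1: solve (Sigma - λ_1 I)v = 0. First row:
  (17 - 21)·v_x + (6)·v_y = 0, i.e. (-4)·v_x + (6)·v_y = 0,
  so v ∝ (b, λ_1 - a) = (6, 4) = u.
  ||u|| = √((6)² + (4)²) = √(52) ≈ 7.2111,
  v_1 = u/||u|| ≈ (0.8321, 0.5547) (||v_1|| = 1).

λ_1 = 21,  λ_2 = 8;  v_1 ≈ (0.8321, 0.5547)


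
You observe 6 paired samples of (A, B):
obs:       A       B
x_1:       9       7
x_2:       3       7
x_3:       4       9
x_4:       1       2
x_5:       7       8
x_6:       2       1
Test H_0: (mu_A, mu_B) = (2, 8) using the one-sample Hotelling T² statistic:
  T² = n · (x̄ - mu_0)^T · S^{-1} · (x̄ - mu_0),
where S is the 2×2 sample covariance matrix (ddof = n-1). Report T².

Step 1 — sample mean vector:
  mean(A) = (9 + 3 + 4 + 1 + 7 + 2) / 6 = 26/6 = 4.3333
  mean(B) = (7 + 7 + 9 + 2 + 8 + 1) / 6 = 34/6 = 5.6667
  x̄ = (4.3333, 5.6667),  deviation x̄ - mu_0 = (4.3333, 5.6667) - (2, 8) = (2.3333, -2.3333).

Step 2 — sample covariance matrix, S[i,j] = (1/(n-1)) · Σ_k (x_{k,i} - mean_i) · (x_{k,j} - mean_j), divisor n-1 = 5:
  S[A,A] = ((4.6667)·(4.6667) + (-1.3333)·(-1.3333) + (-0.3333)·(-0.3333) + (-3.3333)·(-3.3333) + (2.6667)·(2.6667) + (-2.3333)·(-2.3333)) / 5 = 47.3333/5 = 9.4667
  S[A,B] = ((4.6667)·(1.3333) + (-1.3333)·(1.3333) + (-0.3333)·(3.3333) + (-3.3333)·(-3.6667) + (2.6667)·(2.3333) + (-2.3333)·(-4.6667)) / 5 = 32.6667/5 = 6.5333
  S[B,B] = ((1.3333)·(1.3333) + (1.3333)·(1.3333) + (3.3333)·(3.3333) + (-3.6667)·(-3.6667) + (2.3333)·(2.3333) + (-4.6667)·(-4.6667)) / 5 = 55.3333/5 = 11.0667
  S = [[9.4667, 6.5333],
 [6.5333, 11.0667]].

Step 3 — invert S. det(S) = 9.4667·11.0667 - (6.5333)² = 62.08.
  S^{-1} = (1/det) · [[d, -b], [-b, a]] = [[0.1783, -0.1052],
 [-0.1052, 0.1525]].

Step 4 — quadratic form (x̄ - mu_0)^T · S^{-1} · (x̄ - mu_0):
  S^{-1} · (x̄ - mu_0) = (0.6615, -0.6014),
  (x̄ - mu_0)^T · [...] = (2.3333)·(0.6615) + (-2.3333)·(-0.6014) = 2.9467.

Step 5 — scale by n: T² = 6 · 2.9467 = 17.6804.

T² ≈ 17.6804


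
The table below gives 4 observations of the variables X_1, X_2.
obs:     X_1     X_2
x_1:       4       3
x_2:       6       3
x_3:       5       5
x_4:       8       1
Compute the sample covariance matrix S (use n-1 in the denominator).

Step 1 — column means:
  mean(X_1) = (4 + 6 + 5 + 8) / 4 = 23/4 = 5.75
  mean(X_2) = (3 + 3 + 5 + 1) / 4 = 12/4 = 3

Step 2 — sample covariance S[i,j] = (1/(n-1)) · Σ_k (x_{k,i} - mean_i) · (x_{k,j} - mean_j), with n-1 = 3.
  S[X_1,X_1] = ((-1.75)·(-1.75) + (0.25)·(0.25) + (-0.75)·(-0.75) + (2.25)·(2.25)) / 3 = 8.75/3 = 2.9167
  S[X_1,X_2] = ((-1.75)·(0) + (0.25)·(0) + (-0.75)·(2) + (2.25)·(-2)) / 3 = -6/3 = -2
  S[X_2,X_2] = ((0)·(0) + (0)·(0) + (2)·(2) + (-2)·(-2)) / 3 = 8/3 = 2.6667

S is symmetric (S[j,i] = S[i,j]). Assembling:

S = [[2.9167, -2],
 [-2, 2.6667]]


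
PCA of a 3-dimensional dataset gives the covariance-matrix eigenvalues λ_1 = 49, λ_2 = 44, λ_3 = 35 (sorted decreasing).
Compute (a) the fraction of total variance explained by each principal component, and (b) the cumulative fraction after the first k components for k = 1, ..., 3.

Step 1 — total variance = trace(Sigma) = Σ λ_i = 49 + 44 + 35 = 128.

Step 2 — fraction explained by component i = λ_i / Σ λ:
  PC1: 49/128 = 0.3828
  PC2: 44/128 = 0.3438
  PC3: 35/128 = 0.2734

Step 3 — cumulative fraction after k components = (λ_1 + ... + λ_k) / Σ λ:
  k = 1: 49/128 = 0.3828
  k = 2: (49 + 44)/128 = 93/128 = 0.7266
  k = 3: (49 + 44 + 35)/128 = 128/128 = 1

Summary (fraction, with percent):

explained: PC1 0.3828 (38.28%), PC2 0.3438 (34.38%), PC3 0.2734 (27.34%);  cumulative: 0.3828, 0.7266, 1


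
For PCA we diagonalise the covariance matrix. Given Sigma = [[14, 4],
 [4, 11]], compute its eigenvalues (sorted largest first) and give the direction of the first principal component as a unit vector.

Step 1 — characteristic polynomial of 2×2 Sigma:
  det(Sigma - λI) = λ² - trace · λ + det = 0.
  trace = 14 + 11 = 25, det = 14·11 - (4)² = 138.
Step 2 — discriminant:
  Δ = trace² - 4·det = 625 - 552 = 73.
Step 3 — eigenvalues:
  λ = (trace ± √Δ)/2 = (25 ± 8.544)/2,
  λ_1 = 16.772,  λ_2 = 8.228.

Step 4 — unit eigenvector for λ_1: solve (Sigma - λ_1 I)v = 0. First row:
  (14 - 16.772)·v_x + (4)·v_y = 0, i.e. (-2.772)·v_x + (4)·v_y = 0,
  so v ∝ (b, λ_1 - a) = (4, 2.772) = u.
  ||u|| = √((4)² + (2.772)²) = √(23.684) ≈ 4.8666,
  v_1 = u/||u|| ≈ (0.8219, 0.5696) (||v_1|| = 1).

λ_1 = 16.772,  λ_2 = 8.228;  v_1 ≈ (0.8219, 0.5696)


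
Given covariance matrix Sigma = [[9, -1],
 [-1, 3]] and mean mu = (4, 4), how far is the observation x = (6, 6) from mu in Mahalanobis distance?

Step 1 — centre the observation: (x - mu) = (2, 2).

Step 2 — invert Sigma. det(Sigma) = 9·3 - (-1)² = 26.
  Sigma^{-1} = (1/det) · [[d, -b], [-b, a]] = [[0.1154, 0.0385],
 [0.0385, 0.3462]].

Step 3 — form the quadratic (x - mu)^T · Sigma^{-1} · (x - mu):
  Sigma^{-1} · (x - mu) = (0.3077, 0.7692).
  (x - mu)^T · [Sigma^{-1} · (x - mu)] = (2)·(0.3077) + (2)·(0.7692) = 2.1538.

Step 4 — take square root: d = √(2.1538) ≈ 1.4676.

d(x, mu) = √(2.1538) ≈ 1.4676


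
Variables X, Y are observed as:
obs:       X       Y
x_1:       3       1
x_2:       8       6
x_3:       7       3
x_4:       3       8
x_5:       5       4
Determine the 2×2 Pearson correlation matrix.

Step 1 — column means:
  mean(X) = (3 + 8 + 7 + 3 + 5) / 5 = 26/5 = 5.2
  mean(Y) = (1 + 6 + 3 + 8 + 4) / 5 = 22/5 = 4.4

Step 2 — sample variances and covariances s[i,j] = (1/(n-1)) · Σ_k (x_{k,i} - mean_i) · (x_{k,j} - mean_j), with n-1 = 4:
  s[X,X] = ((-2.2)·(-2.2) + (2.8)·(2.8) + (1.8)·(1.8) + (-2.2)·(-2.2) + (-0.2)·(-0.2)) / 4 = 20.8/4 = 5.2
  s[X,Y] = ((-2.2)·(-3.4) + (2.8)·(1.6) + (1.8)·(-1.4) + (-2.2)·(3.6) + (-0.2)·(-0.4)) / 4 = 1.6/4 = 0.4
  s[Y,Y] = ((-3.4)·(-3.4) + (1.6)·(1.6) + (-1.4)·(-1.4) + (3.6)·(3.6) + (-0.4)·(-0.4)) / 4 = 29.2/4 = 7.3
  Sample standard deviations s_i = √(s[i,i]):
  s(X) = √(5.2) = 2.2804
  s(Y) = √(7.3) = 2.7019

Step 3 — r_{ij} = s_{ij} / (s_i · s_j):
  r[X,X] = 1 (diagonal).
  r[X,Y] = 0.4 / (2.2804 · 2.7019) = 0.4 / 6.1612 = 0.0649
  r[Y,Y] = 1 (diagonal).

R is symmetric with unit diagonal. Assembling:

R = [[1, 0.0649],
 [0.0649, 1]]


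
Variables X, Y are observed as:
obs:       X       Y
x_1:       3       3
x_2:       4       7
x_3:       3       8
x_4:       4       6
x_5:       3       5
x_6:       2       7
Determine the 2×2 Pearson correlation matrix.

Step 1 — column means:
  mean(X) = (3 + 4 + 3 + 4 + 3 + 2) / 6 = 19/6 = 3.1667
  mean(Y) = (3 + 7 + 8 + 6 + 5 + 7) / 6 = 36/6 = 6

Step 2 — sample variances and covariances s[i,j] = (1/(n-1)) · Σ_k (x_{k,i} - mean_i) · (x_{k,j} - mean_j), with n-1 = 5:
  s[X,X] = ((-0.1667)·(-0.1667) + (0.8333)·(0.8333) + (-0.1667)·(-0.1667) + (0.8333)·(0.8333) + (-0.1667)·(-0.1667) + (-1.1667)·(-1.1667)) / 5 = 2.8333/5 = 0.5667
  s[X,Y] = ((-0.1667)·(-3) + (0.8333)·(1) + (-0.1667)·(2) + (0.8333)·(0) + (-0.1667)·(-1) + (-1.1667)·(1)) / 5 = 0/5 = 0
  s[Y,Y] = ((-3)·(-3) + (1)·(1) + (2)·(2) + (0)·(0) + (-1)·(-1) + (1)·(1)) / 5 = 16/5 = 3.2
  Sample standard deviations s_i = √(s[i,i]):
  s(X) = √(0.5667) = 0.7528
  s(Y) = √(3.2) = 1.7889

Step 3 — r_{ij} = s_{ij} / (s_i · s_j):
  r[X,X] = 1 (diagonal).
  r[X,Y] = 0 / (0.7528 · 1.7889) = 0 / 1.3466 = 0
  r[Y,Y] = 1 (diagonal).

R is symmetric with unit diagonal. Assembling:

R = [[1, 0],
 [0, 1]]


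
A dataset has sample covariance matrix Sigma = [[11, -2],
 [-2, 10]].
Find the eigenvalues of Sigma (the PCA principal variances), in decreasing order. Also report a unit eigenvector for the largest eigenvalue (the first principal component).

Step 1 — characteristic polynomial of 2×2 Sigma:
  det(Sigma - λI) = λ² - trace · λ + det = 0.
  trace = 11 + 10 = 21, det = 11·10 - (-2)² = 106.
Step 2 — discriminant:
  Δ = trace² - 4·det = 441 - 424 = 17.
Step 3 — eigenvalues:
  λ = (trace ± √Δ)/2 = (21 ± 4.1231)/2,
  λ_1 = 12.5616,  λ_2 = 8.4384.

Step 4 — unit eigenvector for λ_1: solve (Sigma - λ_1 I)v = 0. First row:
  (11 - 12.5616)·v_x + (-2)·v_y = 0, i.e. (-1.5616)·v_x + (-2)·v_y = 0,
  so v ∝ (b, λ_1 - a) = (-2, 1.5616); multiply by -1 so the first entry is positive: u = (2, -1.5616).
  ||u|| = √((2)² + (-1.5616)²) = √(6.4384) ≈ 2.5374,
  v_1 = u/||u|| ≈ (0.7882, -0.6154) (||v_1|| = 1).

λ_1 = 12.5616,  λ_2 = 8.4384;  v_1 ≈ (0.7882, -0.6154)


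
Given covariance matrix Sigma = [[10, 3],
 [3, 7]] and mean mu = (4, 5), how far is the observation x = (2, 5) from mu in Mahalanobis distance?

Step 1 — centre the observation: (x - mu) = (-2, 0).

Step 2 — invert Sigma. det(Sigma) = 10·7 - (3)² = 61.
  Sigma^{-1} = (1/det) · [[d, -b], [-b, a]] = [[0.1148, -0.0492],
 [-0.0492, 0.1639]].

Step 3 — form the quadratic (x - mu)^T · Sigma^{-1} · (x - mu):
  Sigma^{-1} · (x - mu) = (-0.2295, 0.0984).
  (x - mu)^T · [Sigma^{-1} · (x - mu)] = (-2)·(-0.2295) + (0)·(0.0984) = 0.459.

Step 4 — take square root: d = √(0.459) ≈ 0.6775.

d(x, mu) = √(0.459) ≈ 0.6775


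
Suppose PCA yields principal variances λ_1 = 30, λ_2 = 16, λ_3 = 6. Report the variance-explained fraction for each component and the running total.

Step 1 — total variance = trace(Sigma) = Σ λ_i = 30 + 16 + 6 = 52.

Step 2 — fraction explained by component i = λ_i / Σ λ:
  PC1: 30/52 = 0.5769
  PC2: 16/52 = 0.3077
  PC3: 6/52 = 0.1154

Step 3 — cumulative fraction after k components = (λ_1 + ... + λ_k) / Σ λ:
  k = 1: 30/52 = 0.5769
  k = 2: (30 + 16)/52 = 46/52 = 0.8846
  k = 3: (30 + 16 + 6)/52 = 52/52 = 1

Summary (fraction, with percent):

explained: PC1 0.5769 (57.69%), PC2 0.3077 (30.77%), PC3 0.1154 (11.54%);  cumulative: 0.5769, 0.8846, 1


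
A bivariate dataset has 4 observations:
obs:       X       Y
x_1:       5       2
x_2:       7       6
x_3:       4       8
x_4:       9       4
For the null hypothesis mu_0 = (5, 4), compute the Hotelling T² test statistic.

Step 1 — sample mean vector:
  mean(X) = (5 + 7 + 4 + 9) / 4 = 25/4 = 6.25
  mean(Y) = (2 + 6 + 8 + 4) / 4 = 20/4 = 5
  x̄ = (6.25, 5),  deviation x̄ - mu_0 = (6.25, 5) - (5, 4) = (1.25, 1).

Step 2 — sample covariance matrix, S[i,j] = (1/(n-1)) · Σ_k (x_{k,i} - mean_i) · (x_{k,j} - mean_j), divisor n-1 = 3:
  S[X,X] = ((-1.25)·(-1.25) + (0.75)·(0.75) + (-2.25)·(-2.25) + (2.75)·(2.75)) / 3 = 14.75/3 = 4.9167
  S[X,Y] = ((-1.25)·(-3) + (0.75)·(1) + (-2.25)·(3) + (2.75)·(-1)) / 3 = -5/3 = -1.6667
  S[Y,Y] = ((-3)·(-3) + (1)·(1) + (3)·(3) + (-1)·(-1)) / 3 = 20/3 = 6.6667
  S = [[4.9167, -1.6667],
 [-1.6667, 6.6667]].

Step 3 — invert S. det(S) = 4.9167·6.6667 - (-1.6667)² = 30.
  S^{-1} = (1/det) · [[d, -b], [-b, a]] = [[0.2222, 0.0556],
 [0.0556, 0.1639]].

Step 4 — quadratic form (x̄ - mu_0)^T · S^{-1} · (x̄ - mu_0):
  S^{-1} · (x̄ - mu_0) = (0.3333, 0.2333),
  (x̄ - mu_0)^T · [...] = (1.25)·(0.3333) + (1)·(0.2333) = 0.65.

Step 5 — scale by n: T² = 4 · 0.65 = 2.6.

T² ≈ 2.6


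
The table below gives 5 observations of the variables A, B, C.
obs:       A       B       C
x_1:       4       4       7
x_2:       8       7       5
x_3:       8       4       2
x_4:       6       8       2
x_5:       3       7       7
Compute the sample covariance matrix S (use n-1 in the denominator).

Step 1 — column means:
  mean(A) = (4 + 8 + 8 + 6 + 3) / 5 = 29/5 = 5.8
  mean(B) = (4 + 7 + 4 + 8 + 7) / 5 = 30/5 = 6
  mean(C) = (7 + 5 + 2 + 2 + 7) / 5 = 23/5 = 4.6

Step 2 — sample covariance S[i,j] = (1/(n-1)) · Σ_k (x_{k,i} - mean_i) · (x_{k,j} - mean_j), with n-1 = 4.
  S[A,A] = ((-1.8)·(-1.8) + (2.2)·(2.2) + (2.2)·(2.2) + (0.2)·(0.2) + (-2.8)·(-2.8)) / 4 = 20.8/4 = 5.2
  S[A,B] = ((-1.8)·(-2) + (2.2)·(1) + (2.2)·(-2) + (0.2)·(2) + (-2.8)·(1)) / 4 = -1/4 = -0.25
  S[A,C] = ((-1.8)·(2.4) + (2.2)·(0.4) + (2.2)·(-2.6) + (0.2)·(-2.6) + (-2.8)·(2.4)) / 4 = -16.4/4 = -4.1
  S[B,B] = ((-2)·(-2) + (1)·(1) + (-2)·(-2) + (2)·(2) + (1)·(1)) / 4 = 14/4 = 3.5
  S[B,C] = ((-2)·(2.4) + (1)·(0.4) + (-2)·(-2.6) + (2)·(-2.6) + (1)·(2.4)) / 4 = -2/4 = -0.5
  S[C,C] = ((2.4)·(2.4) + (0.4)·(0.4) + (-2.6)·(-2.6) + (-2.6)·(-2.6) + (2.4)·(2.4)) / 4 = 25.2/4 = 6.3

S is symmetric (S[j,i] = S[i,j]). Assembling:

S = [[5.2, -0.25, -4.1],
 [-0.25, 3.5, -0.5],
 [-4.1, -0.5, 6.3]]


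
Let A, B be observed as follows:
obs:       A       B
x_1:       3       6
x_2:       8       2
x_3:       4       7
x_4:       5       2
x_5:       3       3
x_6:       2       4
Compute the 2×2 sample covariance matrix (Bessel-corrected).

Step 1 — column means:
  mean(A) = (3 + 8 + 4 + 5 + 3 + 2) / 6 = 25/6 = 4.1667
  mean(B) = (6 + 2 + 7 + 2 + 3 + 4) / 6 = 24/6 = 4

Step 2 — sample covariance S[i,j] = (1/(n-1)) · Σ_k (x_{k,i} - mean_i) · (x_{k,j} - mean_j), with n-1 = 5.
  S[A,A] = ((-1.1667)·(-1.1667) + (3.8333)·(3.8333) + (-0.1667)·(-0.1667) + (0.8333)·(0.8333) + (-1.1667)·(-1.1667) + (-2.1667)·(-2.1667)) / 5 = 22.8333/5 = 4.5667
  S[A,B] = ((-1.1667)·(2) + (3.8333)·(-2) + (-0.1667)·(3) + (0.8333)·(-2) + (-1.1667)·(-1) + (-2.1667)·(0)) / 5 = -11/5 = -2.2
  S[B,B] = ((2)·(2) + (-2)·(-2) + (3)·(3) + (-2)·(-2) + (-1)·(-1) + (0)·(0)) / 5 = 22/5 = 4.4

S is symmetric (S[j,i] = S[i,j]). Assembling:

S = [[4.5667, -2.2],
 [-2.2, 4.4]]


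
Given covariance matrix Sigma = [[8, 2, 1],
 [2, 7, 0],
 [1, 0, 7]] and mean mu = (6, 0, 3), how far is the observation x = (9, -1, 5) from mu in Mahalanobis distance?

Step 1 — centre the observation: (x - mu) = (3, -1, 2).

Step 2 — invert Sigma (cofactor / det for 3×3, or solve directly):
  Sigma^{-1} = [[0.1373, -0.0392, -0.0196],
 [-0.0392, 0.1541, 0.0056],
 [-0.0196, 0.0056, 0.1457]].

Step 3 — form the quadratic (x - mu)^T · Sigma^{-1} · (x - mu):
  Sigma^{-1} · (x - mu) = (0.4118, -0.2605, 0.2269).
  (x - mu)^T · [Sigma^{-1} · (x - mu)] = (3)·(0.4118) + (-1)·(-0.2605) + (2)·(0.2269) = 1.9496.

Step 4 — take square root: d = √(1.9496) ≈ 1.3963.

d(x, mu) = √(1.9496) ≈ 1.3963


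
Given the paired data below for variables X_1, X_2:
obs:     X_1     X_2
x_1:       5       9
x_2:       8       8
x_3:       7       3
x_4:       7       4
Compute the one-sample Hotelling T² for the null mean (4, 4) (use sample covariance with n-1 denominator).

Step 1 — sample mean vector:
  mean(X_1) = (5 + 8 + 7 + 7) / 4 = 27/4 = 6.75
  mean(X_2) = (9 + 8 + 3 + 4) / 4 = 24/4 = 6
  x̄ = (6.75, 6),  deviation x̄ - mu_0 = (6.75, 6) - (4, 4) = (2.75, 2).

Step 2 — sample covariance matrix, S[i,j] = (1/(n-1)) · Σ_k (x_{k,i} - mean_i) · (x_{k,j} - mean_j), divisor n-1 = 3:
  S[X_1,X_1] = ((-1.75)·(-1.75) + (1.25)·(1.25) + (0.25)·(0.25) + (0.25)·(0.25)) / 3 = 4.75/3 = 1.5833
  S[X_1,X_2] = ((-1.75)·(3) + (1.25)·(2) + (0.25)·(-3) + (0.25)·(-2)) / 3 = -4/3 = -1.3333
  S[X_2,X_2] = ((3)·(3) + (2)·(2) + (-3)·(-3) + (-2)·(-2)) / 3 = 26/3 = 8.6667
  S = [[1.5833, -1.3333],
 [-1.3333, 8.6667]].

Step 3 — invert S. det(S) = 1.5833·8.6667 - (-1.3333)² = 11.9444.
  S^{-1} = (1/det) · [[d, -b], [-b, a]] = [[0.7256, 0.1116],
 [0.1116, 0.1326]].

Step 4 — quadratic form (x̄ - mu_0)^T · S^{-1} · (x̄ - mu_0):
  S^{-1} · (x̄ - mu_0) = (2.2186, 0.5721),
  (x̄ - mu_0)^T · [...] = (2.75)·(2.2186) + (2)·(0.5721) = 7.2453.

Step 5 — scale by n: T² = 4 · 7.2453 = 28.9814.

T² ≈ 28.9814


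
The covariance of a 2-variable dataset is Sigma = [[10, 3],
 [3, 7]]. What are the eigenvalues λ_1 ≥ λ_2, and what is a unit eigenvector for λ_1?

Step 1 — characteristic polynomial of 2×2 Sigma:
  det(Sigma - λI) = λ² - trace · λ + det = 0.
  trace = 10 + 7 = 17, det = 10·7 - (3)² = 61.
Step 2 — discriminant:
  Δ = trace² - 4·det = 289 - 244 = 45.
Step 3 — eigenvalues:
  λ = (trace ± √Δ)/2 = (17 ± 6.7082)/2,
  λ_1 = 11.8541,  λ_2 = 5.1459.

Step 4 — unit eigenvector for λ_1: solve (Sigma - λ_1 I)v = 0. First row:
  (10 - 11.8541)·v_x + (3)·v_y = 0, i.e. (-1.8541)·v_x + (3)·v_y = 0,
  so v ∝ (b, λ_1 - a) = (3, 1.8541) = u.
  ||u|| = √((3)² + (1.8541)²) = √(12.4377) ≈ 3.5267,
  v_1 = u/||u|| ≈ (0.8507, 0.5257) (||v_1|| = 1).

λ_1 = 11.8541,  λ_2 = 5.1459;  v_1 ≈ (0.8507, 0.5257)


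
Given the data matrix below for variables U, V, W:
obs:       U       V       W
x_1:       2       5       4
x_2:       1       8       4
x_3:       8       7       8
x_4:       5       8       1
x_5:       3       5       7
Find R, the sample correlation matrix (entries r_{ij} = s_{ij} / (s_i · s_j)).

Step 1 — column means:
  mean(U) = (2 + 1 + 8 + 5 + 3) / 5 = 19/5 = 3.8
  mean(V) = (5 + 8 + 7 + 8 + 5) / 5 = 33/5 = 6.6
  mean(W) = (4 + 4 + 8 + 1 + 7) / 5 = 24/5 = 4.8

Step 2 — sample variances and covariances s[i,j] = (1/(n-1)) · Σ_k (x_{k,i} - mean_i) · (x_{k,j} - mean_j), with n-1 = 4:
  s[U,U] = ((-1.8)·(-1.8) + (-2.8)·(-2.8) + (4.2)·(4.2) + (1.2)·(1.2) + (-0.8)·(-0.8)) / 4 = 30.8/4 = 7.7
  s[U,V] = ((-1.8)·(-1.6) + (-2.8)·(1.4) + (4.2)·(0.4) + (1.2)·(1.4) + (-0.8)·(-1.6)) / 4 = 3.6/4 = 0.9
  s[U,W] = ((-1.8)·(-0.8) + (-2.8)·(-0.8) + (4.2)·(3.2) + (1.2)·(-3.8) + (-0.8)·(2.2)) / 4 = 10.8/4 = 2.7
  s[V,V] = ((-1.6)·(-1.6) + (1.4)·(1.4) + (0.4)·(0.4) + (1.4)·(1.4) + (-1.6)·(-1.6)) / 4 = 9.2/4 = 2.3
  s[V,W] = ((-1.6)·(-0.8) + (1.4)·(-0.8) + (0.4)·(3.2) + (1.4)·(-3.8) + (-1.6)·(2.2)) / 4 = -7.4/4 = -1.85
  s[W,W] = ((-0.8)·(-0.8) + (-0.8)·(-0.8) + (3.2)·(3.2) + (-3.8)·(-3.8) + (2.2)·(2.2)) / 4 = 30.8/4 = 7.7
  Sample standard deviations s_i = √(s[i,i]):
  s(U) = √(7.7) = 2.7749
  s(V) = √(2.3) = 1.5166
  s(W) = √(7.7) = 2.7749

Step 3 — r_{ij} = s_{ij} / (s_i · s_j):
  r[U,U] = 1 (diagonal).
  r[U,V] = 0.9 / (2.7749 · 1.5166) = 0.9 / 4.2083 = 0.2139
  r[U,W] = 2.7 / (2.7749 · 2.7749) = 2.7 / 7.7 = 0.3506
  r[V,V] = 1 (diagonal).
  r[V,W] = -1.85 / (1.5166 · 2.7749) = -1.85 / 4.2083 = -0.4396
  r[W,W] = 1 (diagonal).

R is symmetric with unit diagonal. Assembling:

R = [[1, 0.2139, 0.3506],
 [0.2139, 1, -0.4396],
 [0.3506, -0.4396, 1]]
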